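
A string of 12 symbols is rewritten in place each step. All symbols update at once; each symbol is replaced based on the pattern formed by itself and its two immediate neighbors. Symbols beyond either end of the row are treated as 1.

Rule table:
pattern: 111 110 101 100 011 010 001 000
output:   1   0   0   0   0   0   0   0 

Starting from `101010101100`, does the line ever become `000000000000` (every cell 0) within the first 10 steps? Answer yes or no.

000000000000
all cells are 0 at step 1

yes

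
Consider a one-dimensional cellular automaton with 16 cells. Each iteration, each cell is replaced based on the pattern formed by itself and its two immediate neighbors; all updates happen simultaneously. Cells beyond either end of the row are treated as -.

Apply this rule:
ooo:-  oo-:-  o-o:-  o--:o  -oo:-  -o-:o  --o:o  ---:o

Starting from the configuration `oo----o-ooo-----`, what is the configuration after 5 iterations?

iteration 1: --ooooo----ooooo
iteration 2: oo-----oooo-----
iteration 3: --ooooo----ooooo  (repeats iteration 1; period 2)
iteration 5: --ooooo----ooooo

--ooooo----ooooo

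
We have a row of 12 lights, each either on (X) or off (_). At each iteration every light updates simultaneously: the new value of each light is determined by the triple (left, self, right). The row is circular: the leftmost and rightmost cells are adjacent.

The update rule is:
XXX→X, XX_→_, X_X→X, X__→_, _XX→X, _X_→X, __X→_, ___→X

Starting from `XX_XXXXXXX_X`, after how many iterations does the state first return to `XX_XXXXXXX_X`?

12

X_XXXXXXX_XX
_XXXXXXX_XXX
XXXXXXX_XXX_
XXXXXX_XXX_X
XXXXX_XXX_XX
XXXX_XXX_XXX
XXX_XXX_XXXX
XX_XXX_XXXXX
X_XXX_XXXXXX
_XXX_XXXXXXX
XXX_XXXXXXX_
XX_XXXXXXX_X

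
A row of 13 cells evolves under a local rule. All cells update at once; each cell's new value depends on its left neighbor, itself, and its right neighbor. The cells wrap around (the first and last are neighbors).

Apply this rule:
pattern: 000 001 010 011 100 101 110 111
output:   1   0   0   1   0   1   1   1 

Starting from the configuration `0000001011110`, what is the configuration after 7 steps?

1111100111111

1111100111110
1111100111111
1111100111111  (fixed point — unchanged through step 7)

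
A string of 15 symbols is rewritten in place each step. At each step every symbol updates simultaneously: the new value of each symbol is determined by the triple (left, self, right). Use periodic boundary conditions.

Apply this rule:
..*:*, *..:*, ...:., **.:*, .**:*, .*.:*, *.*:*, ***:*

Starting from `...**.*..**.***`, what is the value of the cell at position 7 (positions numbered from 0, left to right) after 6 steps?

*

*.*************
***************
***************  (fixed point — unchanged through step 6)
position 7 holds *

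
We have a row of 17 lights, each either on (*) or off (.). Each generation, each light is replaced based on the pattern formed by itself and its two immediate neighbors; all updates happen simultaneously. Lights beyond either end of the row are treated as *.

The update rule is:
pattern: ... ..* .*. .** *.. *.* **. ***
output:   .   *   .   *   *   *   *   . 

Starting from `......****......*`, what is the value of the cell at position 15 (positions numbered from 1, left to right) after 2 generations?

generation 1: *....**..**....**
generation 2: **..********..**.
position 15 holds *

*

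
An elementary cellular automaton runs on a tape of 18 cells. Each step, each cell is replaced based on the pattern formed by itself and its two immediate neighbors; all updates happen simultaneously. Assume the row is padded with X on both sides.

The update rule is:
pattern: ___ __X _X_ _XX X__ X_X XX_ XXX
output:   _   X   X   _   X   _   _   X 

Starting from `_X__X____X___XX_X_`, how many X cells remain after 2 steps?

step 1: _XXXXX__XXX_X___X_
step 2: __XXX_XX_X__XX_XX_
count of X: 10

10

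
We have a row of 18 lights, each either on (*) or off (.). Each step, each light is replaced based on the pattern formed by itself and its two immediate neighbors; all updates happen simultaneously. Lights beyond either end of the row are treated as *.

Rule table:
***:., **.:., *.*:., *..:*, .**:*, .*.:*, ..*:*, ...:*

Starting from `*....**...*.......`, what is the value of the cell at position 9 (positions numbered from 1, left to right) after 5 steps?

step 1: .*****.***********
step 2: .*.....*..........
step 3: .*****************
step 4: .*................
step 5: .*****************
position 9 holds *

*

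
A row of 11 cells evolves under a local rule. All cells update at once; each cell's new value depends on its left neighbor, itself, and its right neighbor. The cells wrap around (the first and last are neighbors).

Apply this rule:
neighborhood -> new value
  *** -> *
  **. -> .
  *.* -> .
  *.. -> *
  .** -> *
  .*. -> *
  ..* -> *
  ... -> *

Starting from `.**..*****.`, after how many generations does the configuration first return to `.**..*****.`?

22

generation 1: **.******.*
generation 2: *..*****..*
generation 3: .******.***
generation 4: .*****..**.
generation 5: *****.***.*
generation 6: ****..**..*
generation 7: ***.***.***
generation 8: **..**..***
generation 9: *.***.*****
generation 10: ..**..*****
generation 11: ***.******.
generation 12: **..*****..
generation 13: *.******.**
generation 14: ..*****..**
generation 15: ******.***.
generation 16: *****..**..
generation 17: ****.***.**
generation 18: ***..**..**
generation 19: **.***.****
generation 20: *..**..****
generation 21: .***.******
generation 22: .**..*****.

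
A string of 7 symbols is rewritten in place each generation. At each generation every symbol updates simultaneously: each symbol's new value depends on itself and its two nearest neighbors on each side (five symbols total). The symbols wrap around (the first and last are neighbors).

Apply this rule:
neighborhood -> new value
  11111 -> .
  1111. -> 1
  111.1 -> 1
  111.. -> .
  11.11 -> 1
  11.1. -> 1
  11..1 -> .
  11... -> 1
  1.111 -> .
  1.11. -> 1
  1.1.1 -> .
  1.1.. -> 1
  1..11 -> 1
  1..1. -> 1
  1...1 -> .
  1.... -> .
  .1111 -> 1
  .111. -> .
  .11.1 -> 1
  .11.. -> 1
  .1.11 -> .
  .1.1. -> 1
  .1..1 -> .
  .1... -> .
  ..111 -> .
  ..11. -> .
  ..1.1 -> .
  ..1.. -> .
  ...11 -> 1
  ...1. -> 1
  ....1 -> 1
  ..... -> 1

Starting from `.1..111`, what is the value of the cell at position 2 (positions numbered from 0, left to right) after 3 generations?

.

11.1..1
.111.1.
1..111.
position 2 holds .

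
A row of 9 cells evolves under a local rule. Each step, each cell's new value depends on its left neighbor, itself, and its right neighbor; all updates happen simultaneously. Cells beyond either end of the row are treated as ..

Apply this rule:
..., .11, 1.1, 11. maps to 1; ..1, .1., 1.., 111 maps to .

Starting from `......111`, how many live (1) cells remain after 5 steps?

4

11111.1.1
1...11.1.
..1.111..
1..11.1.1
...111.1.
count of 1: 4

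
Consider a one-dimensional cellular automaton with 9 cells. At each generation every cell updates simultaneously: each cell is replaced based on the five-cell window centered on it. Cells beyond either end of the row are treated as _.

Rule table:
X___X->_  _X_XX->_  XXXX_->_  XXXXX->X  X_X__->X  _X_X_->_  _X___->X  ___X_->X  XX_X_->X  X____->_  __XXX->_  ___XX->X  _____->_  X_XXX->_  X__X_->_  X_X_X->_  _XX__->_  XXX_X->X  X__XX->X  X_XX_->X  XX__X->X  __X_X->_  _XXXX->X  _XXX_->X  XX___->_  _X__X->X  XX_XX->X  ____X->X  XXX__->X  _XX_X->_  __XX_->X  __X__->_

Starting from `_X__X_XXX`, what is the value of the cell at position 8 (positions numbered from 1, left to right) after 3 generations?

X_X____XX
__XX_XXX_
XXX_X_XX_
position 8 holds X

X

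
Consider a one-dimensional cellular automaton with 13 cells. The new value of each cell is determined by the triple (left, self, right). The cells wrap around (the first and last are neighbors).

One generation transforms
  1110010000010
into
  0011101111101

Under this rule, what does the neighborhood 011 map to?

At position 0 the neighborhood is 011; the next row has 0 there.

0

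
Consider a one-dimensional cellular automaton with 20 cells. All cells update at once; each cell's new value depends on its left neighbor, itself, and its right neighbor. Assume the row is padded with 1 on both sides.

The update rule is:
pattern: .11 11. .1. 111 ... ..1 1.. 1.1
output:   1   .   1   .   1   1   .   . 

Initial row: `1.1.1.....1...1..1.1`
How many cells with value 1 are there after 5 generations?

..1.1.11111.111.11.1
.11.1.1.....1...1..1
.1..1.1.11111.111.11
.1.11.1.1.....1...1.
.1.1..1.1.11111.111.
count of 1: 12

12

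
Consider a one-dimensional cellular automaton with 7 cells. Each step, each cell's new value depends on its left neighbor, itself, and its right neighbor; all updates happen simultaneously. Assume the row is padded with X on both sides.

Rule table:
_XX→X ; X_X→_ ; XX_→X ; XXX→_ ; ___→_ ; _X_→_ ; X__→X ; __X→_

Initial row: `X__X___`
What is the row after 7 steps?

XX__X__
_XX__X_
_XXX___
_X_XX__
___XXX_
X__X_X_
XX_____

XX_____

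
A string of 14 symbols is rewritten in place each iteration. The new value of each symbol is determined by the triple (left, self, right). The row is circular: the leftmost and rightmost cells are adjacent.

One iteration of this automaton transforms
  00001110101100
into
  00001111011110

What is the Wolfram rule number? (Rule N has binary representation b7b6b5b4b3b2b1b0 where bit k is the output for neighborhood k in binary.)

position 5: 111 → 1  (bit 7 = 1)
position 6: 110 → 1  (bit 6 = 1)
position 7: 101 → 1  (bit 5 = 1)
position 12: 100 → 1  (bit 4 = 1)
position 4: 011 → 1  (bit 3 = 1)
position 8: 010 → 0  (bit 2 = 0)
position 3: 001 → 0  (bit 1 = 0)
position 0: 000 → 0  (bit 0 = 0)
bits b7..b0 = 11111000 = 248

248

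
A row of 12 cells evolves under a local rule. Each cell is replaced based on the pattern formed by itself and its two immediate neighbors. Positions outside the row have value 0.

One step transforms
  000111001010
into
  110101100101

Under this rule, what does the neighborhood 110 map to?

At position 5 the neighborhood is 110; the next row has 1 there.

1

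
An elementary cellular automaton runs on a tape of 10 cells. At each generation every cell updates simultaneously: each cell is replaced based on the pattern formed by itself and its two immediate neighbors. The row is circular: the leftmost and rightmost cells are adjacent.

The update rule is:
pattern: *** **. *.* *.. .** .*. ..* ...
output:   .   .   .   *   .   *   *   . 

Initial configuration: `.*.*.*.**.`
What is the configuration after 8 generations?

****....**

generation 1: **.*.*...*
generation 2: ...*.**.*.
generation 3: ..**....**
generation 4: **..*..*..
generation 5: ..********
generation 6: **........
generation 7: ..*......*
generation 8: ****....**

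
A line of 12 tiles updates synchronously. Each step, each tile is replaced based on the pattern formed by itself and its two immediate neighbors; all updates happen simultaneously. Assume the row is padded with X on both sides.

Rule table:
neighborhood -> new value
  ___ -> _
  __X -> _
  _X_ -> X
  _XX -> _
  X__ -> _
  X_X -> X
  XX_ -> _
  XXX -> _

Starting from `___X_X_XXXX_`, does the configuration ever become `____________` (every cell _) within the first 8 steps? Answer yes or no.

step 1: ___XXXX____X
step 2: ____________
all cells are _ at step 2

yes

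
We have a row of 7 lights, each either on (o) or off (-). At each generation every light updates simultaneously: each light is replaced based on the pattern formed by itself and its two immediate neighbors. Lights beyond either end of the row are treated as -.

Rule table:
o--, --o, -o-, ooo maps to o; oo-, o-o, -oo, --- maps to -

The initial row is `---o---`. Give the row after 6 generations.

-o-o-o-

generation 1: --ooo--
generation 2: -o-o-o-
generation 3: oo-o-oo
generation 4: ---o---  (repeats generation 0; period 4)
generation 6: -o-o-o-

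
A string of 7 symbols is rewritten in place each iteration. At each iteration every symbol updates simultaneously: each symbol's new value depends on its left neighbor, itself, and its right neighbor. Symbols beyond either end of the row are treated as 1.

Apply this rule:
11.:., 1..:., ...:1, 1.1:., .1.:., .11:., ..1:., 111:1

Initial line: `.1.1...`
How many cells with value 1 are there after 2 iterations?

.....1.
.111...
count of 1: 3

3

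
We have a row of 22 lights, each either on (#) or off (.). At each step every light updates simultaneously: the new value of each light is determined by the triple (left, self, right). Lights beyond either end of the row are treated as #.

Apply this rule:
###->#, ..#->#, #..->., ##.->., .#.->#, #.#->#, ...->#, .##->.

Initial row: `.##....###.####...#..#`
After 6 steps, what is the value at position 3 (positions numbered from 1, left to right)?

step 1: #...###.#.#.##..###.#.
step 2: ..##.#.#####...#.#.###
step 3: .#..###.###..######.##
step 4: ##.#.#.#.#..#.####.#.#
step 5: #.########.###.##.###.
step 6: .#.######.#.#.#..#.#.#
position 3 holds .

.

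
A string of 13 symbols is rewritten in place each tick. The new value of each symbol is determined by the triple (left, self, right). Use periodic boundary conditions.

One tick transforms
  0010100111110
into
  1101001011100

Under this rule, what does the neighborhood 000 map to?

At position 0 the neighborhood is 000; the next row has 1 there.

1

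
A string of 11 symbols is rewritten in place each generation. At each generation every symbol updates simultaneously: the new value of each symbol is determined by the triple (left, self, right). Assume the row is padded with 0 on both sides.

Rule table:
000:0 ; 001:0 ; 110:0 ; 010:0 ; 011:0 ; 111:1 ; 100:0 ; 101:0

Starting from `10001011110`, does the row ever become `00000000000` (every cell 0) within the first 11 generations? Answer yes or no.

yes

00000001100
00000000000
all cells are 0 at generation 2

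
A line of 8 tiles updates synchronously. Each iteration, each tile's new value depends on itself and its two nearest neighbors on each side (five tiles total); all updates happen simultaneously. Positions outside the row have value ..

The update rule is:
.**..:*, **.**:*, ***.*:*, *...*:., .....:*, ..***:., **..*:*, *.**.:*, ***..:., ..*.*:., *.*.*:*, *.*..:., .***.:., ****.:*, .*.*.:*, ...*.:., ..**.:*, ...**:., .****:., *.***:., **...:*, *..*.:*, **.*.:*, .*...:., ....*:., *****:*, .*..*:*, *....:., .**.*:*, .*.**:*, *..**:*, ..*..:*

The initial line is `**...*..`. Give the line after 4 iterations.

***..*..
...***..
*.....*.
*..*..*.

*..*..*.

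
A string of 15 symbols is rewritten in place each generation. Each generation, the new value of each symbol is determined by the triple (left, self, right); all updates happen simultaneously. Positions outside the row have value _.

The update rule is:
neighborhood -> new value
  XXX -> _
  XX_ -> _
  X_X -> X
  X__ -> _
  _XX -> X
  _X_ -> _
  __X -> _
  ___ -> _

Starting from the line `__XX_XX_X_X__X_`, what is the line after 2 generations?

___XX_X_X______

__X_XX_X_X_____
___XX_X_X______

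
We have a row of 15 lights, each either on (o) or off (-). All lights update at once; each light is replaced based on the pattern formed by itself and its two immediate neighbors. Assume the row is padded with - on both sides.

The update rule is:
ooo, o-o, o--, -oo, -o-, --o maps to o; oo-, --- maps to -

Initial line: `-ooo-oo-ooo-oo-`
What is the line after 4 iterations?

ooo-ooo-oo-oo-o

iteration 1: ooo-oo-ooo-oo-o
iteration 2: oo-oo-ooo-oo-oo
iteration 3: o-oo-ooo-oo-oo-
iteration 4: ooo-ooo-oo-oo-o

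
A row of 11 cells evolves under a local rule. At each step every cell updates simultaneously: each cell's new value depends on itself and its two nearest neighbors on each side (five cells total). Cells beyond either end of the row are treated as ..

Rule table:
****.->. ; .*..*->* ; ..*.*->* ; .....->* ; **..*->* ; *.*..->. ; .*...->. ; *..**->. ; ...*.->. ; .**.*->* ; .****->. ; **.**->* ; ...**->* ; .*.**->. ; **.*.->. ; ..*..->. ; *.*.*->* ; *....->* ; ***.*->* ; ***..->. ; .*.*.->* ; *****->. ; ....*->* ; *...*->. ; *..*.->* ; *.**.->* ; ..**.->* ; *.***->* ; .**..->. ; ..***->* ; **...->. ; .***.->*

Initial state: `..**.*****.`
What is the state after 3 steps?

******.....
*......****
..******...

..******...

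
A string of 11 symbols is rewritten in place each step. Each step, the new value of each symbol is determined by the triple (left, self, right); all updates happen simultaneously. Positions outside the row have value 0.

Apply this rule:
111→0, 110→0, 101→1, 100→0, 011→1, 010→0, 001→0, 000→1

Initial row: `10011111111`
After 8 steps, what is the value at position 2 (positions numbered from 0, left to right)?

step 1: 00010000000
step 2: 11000111111
step 3: 10010100000
step 4: 00001001111
step 5: 11100001000
step 6: 10001100011
step 7: 00101001010
step 8: 10010000100
position 2 holds 0

0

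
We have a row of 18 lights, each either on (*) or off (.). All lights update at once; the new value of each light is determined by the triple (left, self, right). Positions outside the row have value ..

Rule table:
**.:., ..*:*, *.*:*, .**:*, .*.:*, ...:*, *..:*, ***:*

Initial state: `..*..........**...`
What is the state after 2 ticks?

**************.***
*************.***.

*************.***.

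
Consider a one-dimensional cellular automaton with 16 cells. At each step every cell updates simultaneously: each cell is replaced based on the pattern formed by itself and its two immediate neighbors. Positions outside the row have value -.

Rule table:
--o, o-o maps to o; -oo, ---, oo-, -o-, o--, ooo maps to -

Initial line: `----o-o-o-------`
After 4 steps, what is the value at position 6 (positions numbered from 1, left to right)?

---o-o-o--------
--o-o-o---------
-o-o-o----------
o-o-o-----------
position 6 holds -

-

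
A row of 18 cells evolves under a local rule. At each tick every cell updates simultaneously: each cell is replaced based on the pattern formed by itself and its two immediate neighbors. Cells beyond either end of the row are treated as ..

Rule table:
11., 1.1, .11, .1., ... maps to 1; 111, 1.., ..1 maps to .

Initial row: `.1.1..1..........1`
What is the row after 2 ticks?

tick 1: .111..1.11111111.1
tick 2: .1.1..111......111

.1.1..111......111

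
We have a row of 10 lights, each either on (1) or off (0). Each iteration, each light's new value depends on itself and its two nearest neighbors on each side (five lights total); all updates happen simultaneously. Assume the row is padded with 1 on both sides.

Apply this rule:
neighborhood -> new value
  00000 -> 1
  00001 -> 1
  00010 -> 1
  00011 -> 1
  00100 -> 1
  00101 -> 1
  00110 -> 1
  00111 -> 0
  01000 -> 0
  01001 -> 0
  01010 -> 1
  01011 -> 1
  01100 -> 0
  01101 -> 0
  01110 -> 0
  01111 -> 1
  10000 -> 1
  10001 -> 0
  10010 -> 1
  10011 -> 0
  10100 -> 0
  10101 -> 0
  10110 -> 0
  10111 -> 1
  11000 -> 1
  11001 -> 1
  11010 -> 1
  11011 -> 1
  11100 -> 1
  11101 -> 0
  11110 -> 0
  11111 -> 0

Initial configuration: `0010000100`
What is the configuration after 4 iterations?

1110111100
0001110110
1010001001
0100011000

0100011000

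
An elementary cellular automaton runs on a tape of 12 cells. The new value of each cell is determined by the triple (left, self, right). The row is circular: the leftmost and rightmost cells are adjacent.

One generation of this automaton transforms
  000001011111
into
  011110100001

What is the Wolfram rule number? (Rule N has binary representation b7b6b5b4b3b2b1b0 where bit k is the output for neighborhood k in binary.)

99

position 8: 111 → 0  (bit 7 = 0)
position 11: 110 → 1  (bit 6 = 1)
position 6: 101 → 1  (bit 5 = 1)
position 0: 100 → 0  (bit 4 = 0)
position 7: 011 → 0  (bit 3 = 0)
position 5: 010 → 0  (bit 2 = 0)
position 4: 001 → 1  (bit 1 = 1)
position 1: 000 → 1  (bit 0 = 1)
bits b7..b0 = 01100011 = 99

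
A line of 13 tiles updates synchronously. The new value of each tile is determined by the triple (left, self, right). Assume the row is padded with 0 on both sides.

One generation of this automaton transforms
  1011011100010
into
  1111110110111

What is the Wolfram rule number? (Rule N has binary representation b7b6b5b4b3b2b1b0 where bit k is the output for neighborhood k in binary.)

126

position 6: 111 → 0  (bit 7 = 0)
position 3: 110 → 1  (bit 6 = 1)
position 1: 101 → 1  (bit 5 = 1)
position 8: 100 → 1  (bit 4 = 1)
position 2: 011 → 1  (bit 3 = 1)
position 0: 010 → 1  (bit 2 = 1)
position 10: 001 → 1  (bit 1 = 1)
position 9: 000 → 0  (bit 0 = 0)
bits b7..b0 = 01111110 = 126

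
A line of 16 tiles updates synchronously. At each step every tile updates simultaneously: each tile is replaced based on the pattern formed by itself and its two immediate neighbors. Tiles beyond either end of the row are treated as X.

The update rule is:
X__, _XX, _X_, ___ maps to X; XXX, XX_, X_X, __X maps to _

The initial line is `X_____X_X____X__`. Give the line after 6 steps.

_XXXX_X_XXXX_XX_
_X____X_X____X__
_XXXX_X_XXXX_XX_  (repeats step 1; period 2)
step 6: _X____X_X____X__

_X____X_X____X__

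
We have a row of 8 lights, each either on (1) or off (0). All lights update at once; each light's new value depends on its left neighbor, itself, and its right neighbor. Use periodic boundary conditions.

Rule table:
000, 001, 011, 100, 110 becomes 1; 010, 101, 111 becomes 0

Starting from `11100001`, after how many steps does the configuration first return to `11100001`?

00111111
11100001

2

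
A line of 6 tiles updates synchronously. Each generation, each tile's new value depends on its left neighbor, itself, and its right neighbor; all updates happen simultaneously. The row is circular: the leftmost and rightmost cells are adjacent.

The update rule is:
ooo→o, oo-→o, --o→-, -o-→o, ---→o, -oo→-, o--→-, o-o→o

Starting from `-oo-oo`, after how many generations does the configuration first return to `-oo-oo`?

generation 1: o-oo-o
generation 2: oo-oo-
generation 3: -oo-oo

3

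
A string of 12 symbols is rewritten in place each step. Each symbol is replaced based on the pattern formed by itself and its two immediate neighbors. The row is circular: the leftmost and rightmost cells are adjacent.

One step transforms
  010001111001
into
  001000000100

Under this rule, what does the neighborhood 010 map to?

0

At position 1 the neighborhood is 010; the next row has 0 there.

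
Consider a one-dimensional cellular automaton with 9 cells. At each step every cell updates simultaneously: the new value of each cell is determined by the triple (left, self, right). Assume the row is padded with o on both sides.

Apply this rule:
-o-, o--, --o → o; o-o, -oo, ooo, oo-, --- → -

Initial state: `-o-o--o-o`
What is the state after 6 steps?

----o---o

step 1: -o-oooo--
step 2: -o-----oo
step 3: -oo---o--
step 4: ---o-oooo
step 5: o-oo-----
step 6: ----o---o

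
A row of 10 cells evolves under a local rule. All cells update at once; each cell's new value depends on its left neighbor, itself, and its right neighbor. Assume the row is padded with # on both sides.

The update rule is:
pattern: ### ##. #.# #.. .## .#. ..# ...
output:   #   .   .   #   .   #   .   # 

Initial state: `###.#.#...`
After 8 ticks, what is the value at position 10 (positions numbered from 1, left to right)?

tick 1: ##..#.###.
tick 2: #.#.#..#..
tick 3: ..#.##.##.
tick 4: #.#.......
tick 5: ..#######.
tick 6: #..#####..
tick 7: .#..###.#.
tick 8: .##..#..#.
position 10 holds .

.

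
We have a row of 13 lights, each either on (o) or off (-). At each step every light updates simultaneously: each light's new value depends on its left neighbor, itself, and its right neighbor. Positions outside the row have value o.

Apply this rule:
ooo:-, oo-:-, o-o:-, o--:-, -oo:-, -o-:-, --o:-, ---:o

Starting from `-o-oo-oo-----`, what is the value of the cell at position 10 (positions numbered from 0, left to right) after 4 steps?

step 1: ---------ooo-
step 2: -ooooooo-----
step 3: ---------ooo-  (repeats step 1; period 2)
step 4: -ooooooo-----
position 10 holds -

-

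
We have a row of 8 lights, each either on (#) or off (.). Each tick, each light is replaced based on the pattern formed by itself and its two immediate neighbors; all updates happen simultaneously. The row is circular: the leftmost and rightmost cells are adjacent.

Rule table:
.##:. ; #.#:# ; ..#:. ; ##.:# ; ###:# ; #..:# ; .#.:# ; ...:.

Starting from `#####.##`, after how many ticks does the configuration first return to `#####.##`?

8

######.#
#######.
.#######
#.######
##.#####
###.####
####.###
#####.##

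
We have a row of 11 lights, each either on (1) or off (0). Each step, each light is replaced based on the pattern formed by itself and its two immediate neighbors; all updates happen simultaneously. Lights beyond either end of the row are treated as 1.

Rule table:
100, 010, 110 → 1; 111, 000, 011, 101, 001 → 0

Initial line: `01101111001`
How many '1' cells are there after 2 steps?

5

00100001100
10110000110
count of 1: 5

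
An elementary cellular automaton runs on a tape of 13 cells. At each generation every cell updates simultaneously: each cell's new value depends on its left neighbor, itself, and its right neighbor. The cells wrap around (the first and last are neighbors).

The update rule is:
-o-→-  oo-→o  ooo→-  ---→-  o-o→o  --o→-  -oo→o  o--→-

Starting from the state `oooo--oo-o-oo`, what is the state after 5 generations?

---o--ooo-oo-
------o-oooo-
-------oo--o-
-------oo----
-------oo----

-------oo----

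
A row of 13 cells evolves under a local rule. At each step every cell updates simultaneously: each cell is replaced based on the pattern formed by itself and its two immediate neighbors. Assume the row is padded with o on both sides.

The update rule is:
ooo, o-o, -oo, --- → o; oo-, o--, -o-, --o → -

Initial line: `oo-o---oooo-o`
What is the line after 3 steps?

o-o--o-ooo-oo
-o----ooo-ooo
o--oo-oo-oooo

o--oo-oo-oooo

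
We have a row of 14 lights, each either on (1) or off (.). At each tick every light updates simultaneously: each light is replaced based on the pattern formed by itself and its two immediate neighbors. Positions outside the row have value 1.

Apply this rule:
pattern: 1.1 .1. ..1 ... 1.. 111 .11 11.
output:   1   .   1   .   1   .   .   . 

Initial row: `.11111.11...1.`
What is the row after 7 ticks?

1.1.1.1..1.1.1

1.....1..1.1.1
.1...1.11.1.1.
1.1.1.1..1.1.1
.1.1.1.11.1.1.
1.1.1.1..1.1.1  (repeats tick 3; period 2)
tick 7: 1.1.1.1..1.1.1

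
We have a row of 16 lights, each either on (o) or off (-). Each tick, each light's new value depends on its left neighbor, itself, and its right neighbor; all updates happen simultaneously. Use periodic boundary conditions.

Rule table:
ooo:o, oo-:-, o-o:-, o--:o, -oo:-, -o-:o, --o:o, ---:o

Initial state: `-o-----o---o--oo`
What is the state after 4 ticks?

tick 1: -ooooooooooooo--
tick 2: o-ooooooooooo-oo
tick 3: ---ooooooooo---o
tick 4: ooo-ooooooo-oooo

ooo-ooooooo-oooo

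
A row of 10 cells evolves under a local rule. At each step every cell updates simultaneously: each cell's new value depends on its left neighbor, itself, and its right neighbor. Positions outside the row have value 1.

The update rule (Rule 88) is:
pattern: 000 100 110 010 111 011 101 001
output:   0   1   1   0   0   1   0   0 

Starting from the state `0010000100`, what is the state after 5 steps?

1001000010
1100100000
0110010000
0111001000
0101100100

0101100100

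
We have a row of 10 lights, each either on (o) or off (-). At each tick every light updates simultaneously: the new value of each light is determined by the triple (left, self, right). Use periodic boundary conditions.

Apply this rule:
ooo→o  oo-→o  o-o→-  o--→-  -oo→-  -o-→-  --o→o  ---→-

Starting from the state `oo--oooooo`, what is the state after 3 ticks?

tick 1: oo-o-ooooo
tick 2: oo----oooo
tick 3: oo---o-ooo

oo---o-ooo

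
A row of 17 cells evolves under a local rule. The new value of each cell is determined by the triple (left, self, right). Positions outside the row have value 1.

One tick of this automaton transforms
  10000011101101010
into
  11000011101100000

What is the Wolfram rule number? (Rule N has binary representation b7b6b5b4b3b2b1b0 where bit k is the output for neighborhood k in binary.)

216

position 7: 111 → 1  (bit 7 = 1)
position 0: 110 → 1  (bit 6 = 1)
position 9: 101 → 0  (bit 5 = 0)
position 1: 100 → 1  (bit 4 = 1)
position 6: 011 → 1  (bit 3 = 1)
position 13: 010 → 0  (bit 2 = 0)
position 5: 001 → 0  (bit 1 = 0)
position 2: 000 → 0  (bit 0 = 0)
bits b7..b0 = 11011000 = 216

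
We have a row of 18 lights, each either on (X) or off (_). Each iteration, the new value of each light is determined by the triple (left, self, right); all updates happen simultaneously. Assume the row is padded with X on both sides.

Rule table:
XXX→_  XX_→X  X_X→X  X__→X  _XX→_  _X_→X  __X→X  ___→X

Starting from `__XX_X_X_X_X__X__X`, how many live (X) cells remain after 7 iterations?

14

XX_XXXXXXXXXXXXXX_
_XX_____________XX
X_XXXXXXXXXXXXXX__
XX_____________XXX
_XXXXXXXXXXXXXX___
X_____________XXXX
XXXXXXXXXXXXXX____
count of X: 14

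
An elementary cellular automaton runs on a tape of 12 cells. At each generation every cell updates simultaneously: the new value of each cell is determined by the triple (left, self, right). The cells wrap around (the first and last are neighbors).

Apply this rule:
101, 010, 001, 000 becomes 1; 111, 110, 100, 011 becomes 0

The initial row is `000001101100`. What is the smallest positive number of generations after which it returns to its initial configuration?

generation 1: 111110010001
generation 2: 000000110110
generation 3: 111111001000
generation 4: 000000011011
generation 5: 011111100100
generation 6: 100000001101
generation 7: 001111110010
generation 8: 110000000110
generation 9: 000111111001
generation 10: 011000000011
generation 11: 100011111100
generation 12: 101100000001
generation 13: 010001111110
generation 14: 110110000000
generation 15: 001000111111
generation 16: 011011000000
generation 17: 100100011111
generation 18: 001101100000
generation 19: 110010001111
generation 20: 000110110000
generation 21: 111001000111
generation 22: 000011011000
generation 23: 111100100011
generation 24: 000001101100

24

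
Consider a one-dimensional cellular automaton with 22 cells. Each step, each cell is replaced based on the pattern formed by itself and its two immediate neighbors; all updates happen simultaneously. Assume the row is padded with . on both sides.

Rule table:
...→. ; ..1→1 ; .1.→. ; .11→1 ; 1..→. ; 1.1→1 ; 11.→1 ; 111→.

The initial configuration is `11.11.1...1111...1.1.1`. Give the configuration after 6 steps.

step 1: 111111...11..1..1.1.1.
step 2: 1....1..111.1..1.1.1..
step 3: ....1..11.11..1.1.1...
step 4: ...1..111111.1.1.1....
step 5: ..1..11....11.1.1.....
step 6: .1..111...1111.1......

.1..111...1111.1......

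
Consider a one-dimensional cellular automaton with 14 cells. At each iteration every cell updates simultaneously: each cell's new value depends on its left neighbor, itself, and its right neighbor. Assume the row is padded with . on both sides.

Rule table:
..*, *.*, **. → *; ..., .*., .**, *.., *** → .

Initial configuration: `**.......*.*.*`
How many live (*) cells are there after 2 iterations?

4

iteration 1: .*......*.*.*.
iteration 2: *......*.*.*..
count of *: 4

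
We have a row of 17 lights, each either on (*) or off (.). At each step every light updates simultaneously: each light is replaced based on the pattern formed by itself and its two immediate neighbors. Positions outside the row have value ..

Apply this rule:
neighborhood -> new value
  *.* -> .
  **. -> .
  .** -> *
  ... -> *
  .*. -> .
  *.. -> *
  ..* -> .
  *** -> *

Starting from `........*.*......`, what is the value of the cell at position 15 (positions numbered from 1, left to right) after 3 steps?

*

*******....******
******.***.*****.
*****..**..****.*
position 15 holds *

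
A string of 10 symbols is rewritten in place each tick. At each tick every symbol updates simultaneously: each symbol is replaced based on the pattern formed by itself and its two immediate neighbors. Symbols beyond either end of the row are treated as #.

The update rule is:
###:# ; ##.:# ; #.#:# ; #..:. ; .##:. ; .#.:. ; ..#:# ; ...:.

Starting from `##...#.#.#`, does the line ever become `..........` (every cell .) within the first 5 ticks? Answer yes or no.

no

##..#.#.#.
##.#.#.#.#
###.#.#.#.
####.#.#.#
#####.#.#.
tick 5 is #####.#.#., still not uniform .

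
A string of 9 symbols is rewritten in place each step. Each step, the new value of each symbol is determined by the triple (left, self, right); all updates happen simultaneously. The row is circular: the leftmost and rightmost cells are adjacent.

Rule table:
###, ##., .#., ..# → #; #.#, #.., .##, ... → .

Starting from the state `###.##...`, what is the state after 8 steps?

..#.##.##

step 1: .##..#..#
step 2: ..#.##.##
step 3: .##..#..#  (repeats step 1; period 2)
step 8: ..#.##.##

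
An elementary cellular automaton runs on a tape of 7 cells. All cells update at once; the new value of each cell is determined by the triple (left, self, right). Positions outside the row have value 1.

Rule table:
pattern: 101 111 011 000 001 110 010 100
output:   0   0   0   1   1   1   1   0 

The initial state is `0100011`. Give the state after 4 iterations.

0100101

iteration 1: 0101100
iteration 2: 0100101
iteration 3: 0101100  (repeats iteration 1; period 2)
iteration 4: 0100101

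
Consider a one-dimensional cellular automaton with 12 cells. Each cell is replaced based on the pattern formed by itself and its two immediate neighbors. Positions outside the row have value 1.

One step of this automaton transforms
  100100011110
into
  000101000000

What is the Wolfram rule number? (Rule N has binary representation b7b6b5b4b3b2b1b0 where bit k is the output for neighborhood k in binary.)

5

position 8: 111 → 0  (bit 7 = 0)
position 0: 110 → 0  (bit 6 = 0)
position 11: 101 → 0  (bit 5 = 0)
position 1: 100 → 0  (bit 4 = 0)
position 7: 011 → 0  (bit 3 = 0)
position 3: 010 → 1  (bit 2 = 1)
position 2: 001 → 0  (bit 1 = 0)
position 5: 000 → 1  (bit 0 = 1)
bits b7..b0 = 00000101 = 5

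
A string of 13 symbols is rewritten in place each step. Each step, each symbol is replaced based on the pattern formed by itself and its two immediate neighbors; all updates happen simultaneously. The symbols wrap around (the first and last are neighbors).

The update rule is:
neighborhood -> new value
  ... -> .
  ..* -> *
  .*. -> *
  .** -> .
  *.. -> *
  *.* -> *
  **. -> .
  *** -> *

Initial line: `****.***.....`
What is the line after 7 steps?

.**.*.*.*...*
*..*******.**
.**.*****.*.*
*..*.***.****
.****.*.*.***
*.**.*****.*.
**..*.***.***

**..*.***.***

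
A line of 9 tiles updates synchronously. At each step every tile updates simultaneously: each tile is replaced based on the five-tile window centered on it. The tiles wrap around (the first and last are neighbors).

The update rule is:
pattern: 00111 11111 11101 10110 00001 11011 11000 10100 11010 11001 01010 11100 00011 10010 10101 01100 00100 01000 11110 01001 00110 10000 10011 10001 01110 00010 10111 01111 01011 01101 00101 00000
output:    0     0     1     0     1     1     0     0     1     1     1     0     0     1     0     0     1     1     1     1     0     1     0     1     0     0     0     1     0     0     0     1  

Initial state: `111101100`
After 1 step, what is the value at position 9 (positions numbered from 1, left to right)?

0

step 1: 011110010
position 9 holds 0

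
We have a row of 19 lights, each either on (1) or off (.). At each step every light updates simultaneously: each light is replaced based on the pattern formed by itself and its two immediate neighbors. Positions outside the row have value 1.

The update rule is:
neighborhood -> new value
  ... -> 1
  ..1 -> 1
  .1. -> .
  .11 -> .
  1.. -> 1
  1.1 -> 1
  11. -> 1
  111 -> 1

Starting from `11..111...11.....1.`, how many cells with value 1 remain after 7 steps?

17

1111.11111.111111.1
11111.11111.111111.
111111.11111.111111
1111111.11111.11111
11111111.11111.1111
111111111.11111.111
1111111111.11111.11
count of 1: 17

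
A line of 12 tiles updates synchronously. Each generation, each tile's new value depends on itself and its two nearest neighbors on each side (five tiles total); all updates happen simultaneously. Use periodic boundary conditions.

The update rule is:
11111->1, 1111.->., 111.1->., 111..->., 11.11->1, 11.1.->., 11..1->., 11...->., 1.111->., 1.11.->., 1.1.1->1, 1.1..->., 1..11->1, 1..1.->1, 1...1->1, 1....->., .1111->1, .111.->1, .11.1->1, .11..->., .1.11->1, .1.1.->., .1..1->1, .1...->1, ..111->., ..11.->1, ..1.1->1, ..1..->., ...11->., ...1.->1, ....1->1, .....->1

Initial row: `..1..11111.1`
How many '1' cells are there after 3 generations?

generation 1: 11.11.11....
generation 2: 111.11....1.
generation 3: .1.1....1111
count of 1: 6

6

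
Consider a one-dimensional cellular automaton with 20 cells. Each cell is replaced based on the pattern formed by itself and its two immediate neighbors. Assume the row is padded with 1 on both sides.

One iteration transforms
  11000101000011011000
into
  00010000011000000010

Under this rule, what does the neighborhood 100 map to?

0

At position 2 the neighborhood is 100; the next row has 0 there.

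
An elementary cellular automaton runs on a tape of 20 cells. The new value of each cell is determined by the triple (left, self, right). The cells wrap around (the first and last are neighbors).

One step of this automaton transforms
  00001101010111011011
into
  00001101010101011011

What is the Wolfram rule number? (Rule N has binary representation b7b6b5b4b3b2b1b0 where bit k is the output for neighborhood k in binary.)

76

position 12: 111 → 0  (bit 7 = 0)
position 5: 110 → 1  (bit 6 = 1)
position 6: 101 → 0  (bit 5 = 0)
position 0: 100 → 0  (bit 4 = 0)
position 4: 011 → 1  (bit 3 = 1)
position 7: 010 → 1  (bit 2 = 1)
position 3: 001 → 0  (bit 1 = 0)
position 1: 000 → 0  (bit 0 = 0)
bits b7..b0 = 01001100 = 76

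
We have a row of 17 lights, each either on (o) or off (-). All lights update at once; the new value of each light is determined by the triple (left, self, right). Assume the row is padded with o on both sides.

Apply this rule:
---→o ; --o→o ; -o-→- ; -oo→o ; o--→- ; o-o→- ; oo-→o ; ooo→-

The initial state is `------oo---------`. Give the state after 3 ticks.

---oooo----oooooo

-ooooooo-oooooooo
-o-----o-o-------
---oooo----oooooo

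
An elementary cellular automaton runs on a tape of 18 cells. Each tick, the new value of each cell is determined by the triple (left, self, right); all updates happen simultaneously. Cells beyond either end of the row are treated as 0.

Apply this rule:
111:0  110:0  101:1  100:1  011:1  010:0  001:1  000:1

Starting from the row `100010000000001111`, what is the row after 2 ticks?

110011000000000111

011101111111111000
110011000000000111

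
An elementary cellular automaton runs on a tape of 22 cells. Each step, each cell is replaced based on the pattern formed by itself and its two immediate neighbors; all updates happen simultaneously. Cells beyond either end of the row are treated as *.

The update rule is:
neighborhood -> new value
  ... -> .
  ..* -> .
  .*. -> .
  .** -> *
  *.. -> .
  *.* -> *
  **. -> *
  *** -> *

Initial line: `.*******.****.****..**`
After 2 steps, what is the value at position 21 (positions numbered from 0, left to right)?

*

******************..**
******************..**
position 21 holds *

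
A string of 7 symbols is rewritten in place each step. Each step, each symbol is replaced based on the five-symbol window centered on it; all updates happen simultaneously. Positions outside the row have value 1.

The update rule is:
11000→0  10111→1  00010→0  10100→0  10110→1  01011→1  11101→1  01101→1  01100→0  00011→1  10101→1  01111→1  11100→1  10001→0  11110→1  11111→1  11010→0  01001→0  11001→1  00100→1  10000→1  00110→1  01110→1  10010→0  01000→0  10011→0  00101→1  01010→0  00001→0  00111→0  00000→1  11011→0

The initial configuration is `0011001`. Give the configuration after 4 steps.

1010100
1010000
1000101
1000111

1000111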